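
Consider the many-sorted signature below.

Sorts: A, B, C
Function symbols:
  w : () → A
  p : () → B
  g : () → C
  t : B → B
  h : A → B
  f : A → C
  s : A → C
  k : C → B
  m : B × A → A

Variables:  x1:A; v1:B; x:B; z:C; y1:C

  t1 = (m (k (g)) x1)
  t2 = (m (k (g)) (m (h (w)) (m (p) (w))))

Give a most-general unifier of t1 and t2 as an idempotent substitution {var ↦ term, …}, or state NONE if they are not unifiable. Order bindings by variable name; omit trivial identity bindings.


{x1 ↦ (m (h (w)) (m (p) (w)))}


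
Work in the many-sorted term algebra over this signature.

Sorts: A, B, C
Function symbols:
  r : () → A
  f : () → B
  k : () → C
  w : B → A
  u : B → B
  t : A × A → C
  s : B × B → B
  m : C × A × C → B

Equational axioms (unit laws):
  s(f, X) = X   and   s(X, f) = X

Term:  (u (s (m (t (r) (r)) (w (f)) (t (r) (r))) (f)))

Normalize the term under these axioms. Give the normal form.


1. (u (s (m (t (r) (r)) (w (f)) (t (r) (r))) (f)))  →  (u (m (t (r) (r)) (w (f)) (t (r) (r))))

normal form = (u (m (t (r) (r)) (w (f)) (t (r) (r))))


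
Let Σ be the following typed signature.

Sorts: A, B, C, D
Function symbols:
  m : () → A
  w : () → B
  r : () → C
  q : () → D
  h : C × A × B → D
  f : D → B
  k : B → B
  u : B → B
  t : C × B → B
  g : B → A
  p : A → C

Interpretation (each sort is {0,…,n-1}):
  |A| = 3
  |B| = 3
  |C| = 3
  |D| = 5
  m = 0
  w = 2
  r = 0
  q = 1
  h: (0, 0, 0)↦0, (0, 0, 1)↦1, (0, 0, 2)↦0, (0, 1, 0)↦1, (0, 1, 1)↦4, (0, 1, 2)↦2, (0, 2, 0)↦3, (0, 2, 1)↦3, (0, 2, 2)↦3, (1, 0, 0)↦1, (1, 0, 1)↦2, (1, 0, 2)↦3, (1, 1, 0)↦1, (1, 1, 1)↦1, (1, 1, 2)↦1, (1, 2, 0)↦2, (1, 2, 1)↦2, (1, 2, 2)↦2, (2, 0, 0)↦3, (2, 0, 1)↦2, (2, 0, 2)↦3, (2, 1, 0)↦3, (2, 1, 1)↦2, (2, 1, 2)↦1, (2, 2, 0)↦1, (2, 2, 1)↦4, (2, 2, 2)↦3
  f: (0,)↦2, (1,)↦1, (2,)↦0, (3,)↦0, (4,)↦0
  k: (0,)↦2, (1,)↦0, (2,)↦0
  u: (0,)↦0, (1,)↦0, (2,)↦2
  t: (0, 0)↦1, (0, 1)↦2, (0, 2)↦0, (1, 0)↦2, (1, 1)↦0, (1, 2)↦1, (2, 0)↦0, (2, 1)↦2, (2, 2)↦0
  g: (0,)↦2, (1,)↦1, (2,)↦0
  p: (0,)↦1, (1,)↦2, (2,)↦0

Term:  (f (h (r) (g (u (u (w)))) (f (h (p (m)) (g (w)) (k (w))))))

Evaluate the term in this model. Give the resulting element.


value = 1

  r = 0
  w = 2
  (u (w)) = u(2,) = 2
  (u (u (w))) = u(2,) = 2
  (g (u (u (w)))) = g(2,) = 0
  m = 0
  (p (m)) = p(0,) = 1
  w = 2
  (g (w)) = g(2,) = 0
  w = 2
  (k (w)) = k(2,) = 0
  (h (p (m)) (g (w)) (k (w))) = h(1, 0, 0) = 1
  (f (h (p (m)) (g (w)) (k (w)))) = f(1,) = 1
  (h (r) (g (u (u (w)))) (f (h (p (m)) (g (w)) (k (w))))) = h(0, 0, 1) = 1
  (f (h (r) (g (u (u (w)))) (f (h (p (m)) (g (w)) (k (w)))))) = f(1,) = 1


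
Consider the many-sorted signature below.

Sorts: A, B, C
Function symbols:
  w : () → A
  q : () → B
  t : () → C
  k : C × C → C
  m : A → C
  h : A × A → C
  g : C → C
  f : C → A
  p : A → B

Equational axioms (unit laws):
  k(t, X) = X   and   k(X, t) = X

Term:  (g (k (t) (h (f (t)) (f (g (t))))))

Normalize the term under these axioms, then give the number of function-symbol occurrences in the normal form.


size = 7

1. (g (k (t) (h (f (t)) (f (g (t))))))  →  (g (h (f (t)) (f (g (t)))))
normal form: (g (h (f (t)) (f (g (t)))))


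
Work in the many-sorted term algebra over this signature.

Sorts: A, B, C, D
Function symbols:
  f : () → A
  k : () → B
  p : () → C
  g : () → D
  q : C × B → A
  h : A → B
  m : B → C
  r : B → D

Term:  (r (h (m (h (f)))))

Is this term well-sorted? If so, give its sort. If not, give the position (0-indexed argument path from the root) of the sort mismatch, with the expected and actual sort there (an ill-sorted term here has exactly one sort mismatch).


ill-sorted at position [0, 0]: expected A, got C

        (f) : A
      (h (f)) : B
    (m (h (f))) : C
  (h (m (h (f)))) : ✗ arg 0 at [0, 0] has sort C, expected A


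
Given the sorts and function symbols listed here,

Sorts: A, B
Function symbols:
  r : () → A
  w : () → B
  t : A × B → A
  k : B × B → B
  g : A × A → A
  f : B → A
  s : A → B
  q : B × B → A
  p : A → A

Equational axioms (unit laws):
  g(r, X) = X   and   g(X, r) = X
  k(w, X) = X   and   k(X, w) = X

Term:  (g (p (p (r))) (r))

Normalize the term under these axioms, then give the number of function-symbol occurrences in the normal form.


1. (g (p (p (r))) (r))  →  (p (p (r)))
normal form: (p (p (r)))

size = 3


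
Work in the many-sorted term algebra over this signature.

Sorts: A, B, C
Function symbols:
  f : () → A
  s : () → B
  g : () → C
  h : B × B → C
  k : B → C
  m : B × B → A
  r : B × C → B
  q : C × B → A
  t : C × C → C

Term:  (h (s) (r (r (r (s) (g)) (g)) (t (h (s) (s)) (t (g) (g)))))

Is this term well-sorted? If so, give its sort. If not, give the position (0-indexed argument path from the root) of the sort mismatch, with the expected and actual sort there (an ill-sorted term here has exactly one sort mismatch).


well-sorted; sort = C

  (s) : B
        (s) : B
        (g) : C
      (r (s) (g)) : B
      (g) : C
    (r (r (s) (g)) (g)) : B
        (s) : B
        (s) : B
      (h (s) (s)) : C
        (g) : C
        (g) : C
      (t (g) (g)) : C
    (t (h (s) (s)) (t (g) (g))) : C
  (r (r (r (s) (g)) (g)) (t (h (s) (s)) (t (g) (g)))) : B
(h (s) (r (r (r (s) (g)) (g)) (t (h (s) (s)) (t (g) (g))))) : C


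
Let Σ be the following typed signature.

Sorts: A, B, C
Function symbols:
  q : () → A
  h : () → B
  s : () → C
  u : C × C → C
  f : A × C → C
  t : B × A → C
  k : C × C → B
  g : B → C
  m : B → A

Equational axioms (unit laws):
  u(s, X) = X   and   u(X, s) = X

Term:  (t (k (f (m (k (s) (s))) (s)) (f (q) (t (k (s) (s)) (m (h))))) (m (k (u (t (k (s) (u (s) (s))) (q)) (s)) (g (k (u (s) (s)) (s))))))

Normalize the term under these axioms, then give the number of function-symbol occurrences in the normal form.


size = 27

1. (t (k (f (m (k (s) (s))) (s)) (f (q) (t (k (s) (s)) (m (h))))) (m (k (u (t (k (s) (u (s) (s))) (q)) (s)) (g (k (u (s) (s)) (s))))))  →  (t (k (f (m (k (s) (s))) (s)) (f (q) (t (k (s) (s)) (m (h))))) (m (k (t (k (s) (u (s) (s))) (q)) (g (k (u (s) (s)) (s))))))
2. (t (k (f (m (k (s) (s))) (s)) (f (q) (t (k (s) (s)) (m (h))))) (m (k (t (k (s) (u (s) (s))) (q)) (g (k (u (s) (s)) (s))))))  →  (t (k (f (m (k (s) (s))) (s)) (f (q) (t (k (s) (s)) (m (h))))) (m (k (t (k (s) (s)) (q)) (g (k (u (s) (s)) (s))))))
3. (t (k (f (m (k (s) (s))) (s)) (f (q) (t (k (s) (s)) (m (h))))) (m (k (t (k (s) (s)) (q)) (g (k (u (s) (s)) (s))))))  →  (t (k (f (m (k (s) (s))) (s)) (f (q) (t (k (s) (s)) (m (h))))) (m (k (t (k (s) (s)) (q)) (g (k (s) (s))))))
normal form: (t (k (f (m (k (s) (s))) (s)) (f (q) (t (k (s) (s)) (m (h))))) (m (k (t (k (s) (s)) (q)) (g (k (s) (s))))))


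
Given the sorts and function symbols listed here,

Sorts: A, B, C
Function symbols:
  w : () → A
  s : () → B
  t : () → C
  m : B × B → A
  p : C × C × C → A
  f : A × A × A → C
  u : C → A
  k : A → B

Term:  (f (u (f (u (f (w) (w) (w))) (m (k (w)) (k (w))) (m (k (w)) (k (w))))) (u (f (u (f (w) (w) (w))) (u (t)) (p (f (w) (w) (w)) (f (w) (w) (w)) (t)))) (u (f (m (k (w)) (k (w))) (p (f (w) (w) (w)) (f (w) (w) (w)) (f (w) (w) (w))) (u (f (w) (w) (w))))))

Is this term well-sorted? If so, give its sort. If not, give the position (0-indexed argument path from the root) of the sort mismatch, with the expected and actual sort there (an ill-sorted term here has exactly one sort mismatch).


          (w) : A
          (w) : A
          (w) : A
        (f (w) (w) (w)) : C
      (u (f (w) (w) (w))) : A
          (w) : A
        (k (w)) : B
          (w) : A
        (k (w)) : B
      (m (k (w)) (k (w))) : A
          (w) : A
        (k (w)) : B
          (w) : A
        (k (w)) : B
      (m (k (w)) (k (w))) : A
    (f (u (f (w) (w) (w))) (m (k (w)) (k (w))) (m (k (w)) (k (w)))) : C
  (u (f (u (f (w) (w) (w))) (m (k (w)) (k (w))) (m (k (w)) (k (w))))) : A
          (w) : A
          (w) : A
          (w) : A
        (f (w) (w) (w)) : C
      (u (f (w) (w) (w))) : A
        (t) : C
      (u (t)) : A
          (w) : A
          (w) : A
          (w) : A
        (f (w) (w) (w)) : C
          (w) : A
          (w) : A
          (w) : A
        (f (w) (w) (w)) : C
        (t) : C
      (p (f (w) (w) (w)) (f (w) (w) (w)) (t)) : A
    (f (u (f (w) (w) (w))) (u (t)) (p (f (w) (w) (w)) (f (w) (w) (w)) (t))) : C
  (u (f (u (f (w) (w) (w))) (u (t)) (p (f (w) (w) (w)) (f (w) (w) (w)) (t)))) : A
          (w) : A
        (k (w)) : B
          (w) : A
        (k (w)) : B
      (m (k (w)) (k (w))) : A
          (w) : A
          (w) : A
          (w) : A
        (f (w) (w) (w)) : C
          (w) : A
          (w) : A
          (w) : A
        (f (w) (w) (w)) : C
          (w) : A
          (w) : A
          (w) : A
        (f (w) (w) (w)) : C
      (p (f (w) (w) (w)) (f (w) (w) (w)) (f (w) (w) (w))) : A
          (w) : A
          (w) : A
          (w) : A
        (f (w) (w) (w)) : C
      (u (f (w) (w) (w))) : A
    (f (m (k (w)) (k (w))) (p (f (w) (w) (w)) (f (w) (w) (w)) (f (w) (w) (w))) (u (f (w) (w) (w)))) : C
  (u (f (m (k (w)) (k (w))) (p (f (w) (w) (w)) (f (w) (w) (w)) (f (w) (w) (w))) (u (f (w) (w) (w))))) : A
(f (u (f (u (f (w) (w) (w))) (m (k (w)) (k (w))) (m (k (w)) (k (w))))) (u (f (u (f (w) (w) (w))) (u (t)) (p (f (w) (w) (w)) (f (w) (w) (w)) (t)))) (u (f (m (k (w)) (k (w))) (p (f (w) (w) (w)) (f (w) (w) (w)) (f (w) (w) (w))) (u (f (w) (w) (w)))))) : C

well-sorted; sort = C


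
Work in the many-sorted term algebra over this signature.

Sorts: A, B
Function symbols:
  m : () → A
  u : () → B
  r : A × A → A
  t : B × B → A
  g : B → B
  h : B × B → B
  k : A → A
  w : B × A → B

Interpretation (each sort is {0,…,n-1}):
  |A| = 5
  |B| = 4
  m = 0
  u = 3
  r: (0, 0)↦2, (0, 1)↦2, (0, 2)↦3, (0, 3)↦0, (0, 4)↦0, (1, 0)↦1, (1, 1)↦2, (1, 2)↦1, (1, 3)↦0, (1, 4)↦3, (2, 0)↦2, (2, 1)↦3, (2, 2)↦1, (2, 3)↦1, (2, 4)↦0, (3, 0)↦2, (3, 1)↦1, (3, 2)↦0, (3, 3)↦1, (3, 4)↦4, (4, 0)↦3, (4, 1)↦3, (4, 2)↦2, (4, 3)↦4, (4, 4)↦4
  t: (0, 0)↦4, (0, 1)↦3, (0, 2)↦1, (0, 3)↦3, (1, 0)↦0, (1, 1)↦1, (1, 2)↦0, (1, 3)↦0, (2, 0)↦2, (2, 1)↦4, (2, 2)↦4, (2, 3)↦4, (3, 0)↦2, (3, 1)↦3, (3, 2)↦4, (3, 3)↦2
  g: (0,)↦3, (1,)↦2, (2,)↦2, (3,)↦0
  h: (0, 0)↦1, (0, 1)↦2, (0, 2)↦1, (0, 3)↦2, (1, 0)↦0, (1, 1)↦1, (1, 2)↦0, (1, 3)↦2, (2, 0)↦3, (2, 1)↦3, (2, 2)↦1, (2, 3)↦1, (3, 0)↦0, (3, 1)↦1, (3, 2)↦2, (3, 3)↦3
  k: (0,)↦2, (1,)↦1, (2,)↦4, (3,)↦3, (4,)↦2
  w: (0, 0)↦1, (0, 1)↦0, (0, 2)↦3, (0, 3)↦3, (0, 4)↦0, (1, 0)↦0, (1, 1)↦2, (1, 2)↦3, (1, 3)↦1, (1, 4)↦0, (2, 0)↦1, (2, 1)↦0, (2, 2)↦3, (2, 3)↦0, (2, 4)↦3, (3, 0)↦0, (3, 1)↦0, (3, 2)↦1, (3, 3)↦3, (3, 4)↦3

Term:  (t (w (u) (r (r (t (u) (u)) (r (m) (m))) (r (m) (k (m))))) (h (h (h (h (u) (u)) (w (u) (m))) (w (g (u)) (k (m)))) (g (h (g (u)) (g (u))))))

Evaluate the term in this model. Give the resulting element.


  u = 3
  u = 3
  u = 3
  (t (u) (u)) = t(3, 3) = 2
  m = 0
  m = 0
  (r (m) (m)) = r(0, 0) = 2
  (r (t (u) (u)) (r (m) (m))) = r(2, 2) = 1
  m = 0
  m = 0
  (k (m)) = k(0,) = 2
  (r (m) (k (m))) = r(0, 2) = 3
  (r (r (t (u) (u)) (r (m) (m))) (r (m) (k (m)))) = r(1, 3) = 0
  (w (u) (r (r (t (u) (u)) (r (m) (m))) (r (m) (k (m))))) = w(3, 0) = 0
  u = 3
  u = 3
  (h (u) (u)) = h(3, 3) = 3
  u = 3
  m = 0
  (w (u) (m)) = w(3, 0) = 0
  (h (h (u) (u)) (w (u) (m))) = h(3, 0) = 0
  u = 3
  (g (u)) = g(3,) = 0
  m = 0
  (k (m)) = k(0,) = 2
  (w (g (u)) (k (m))) = w(0, 2) = 3
  (h (h (h (u) (u)) (w (u) (m))) (w (g (u)) (k (m)))) = h(0, 3) = 2
  u = 3
  (g (u)) = g(3,) = 0
  u = 3
  (g (u)) = g(3,) = 0
  (h (g (u)) (g (u))) = h(0, 0) = 1
  (g (h (g (u)) (g (u)))) = g(1,) = 2
  (h (h (h (h (u) (u)) (w (u) (m))) (w (g (u)) (k (m)))) (g (h (g (u)) (g (u))))) = h(2, 2) = 1
  (t (w (u) (r (r (t (u) (u)) (r (m) (m))) (r (m) (k (m))))) (h (h (h (h (u) (u)) (w (u) (m))) (w (g (u)) (k (m)))) (g (h (g (u)) (g (u)))))) = t(0, 1) = 3

value = 3


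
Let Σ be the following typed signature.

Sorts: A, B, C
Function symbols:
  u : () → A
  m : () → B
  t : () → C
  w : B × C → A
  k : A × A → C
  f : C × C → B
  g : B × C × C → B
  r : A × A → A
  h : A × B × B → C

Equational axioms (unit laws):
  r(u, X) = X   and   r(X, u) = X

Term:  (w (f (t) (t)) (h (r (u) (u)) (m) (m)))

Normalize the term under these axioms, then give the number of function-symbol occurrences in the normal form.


size = 8

1. (w (f (t) (t)) (h (r (u) (u)) (m) (m)))  →  (w (f (t) (t)) (h (u) (m) (m)))
normal form: (w (f (t) (t)) (h (u) (m) (m)))


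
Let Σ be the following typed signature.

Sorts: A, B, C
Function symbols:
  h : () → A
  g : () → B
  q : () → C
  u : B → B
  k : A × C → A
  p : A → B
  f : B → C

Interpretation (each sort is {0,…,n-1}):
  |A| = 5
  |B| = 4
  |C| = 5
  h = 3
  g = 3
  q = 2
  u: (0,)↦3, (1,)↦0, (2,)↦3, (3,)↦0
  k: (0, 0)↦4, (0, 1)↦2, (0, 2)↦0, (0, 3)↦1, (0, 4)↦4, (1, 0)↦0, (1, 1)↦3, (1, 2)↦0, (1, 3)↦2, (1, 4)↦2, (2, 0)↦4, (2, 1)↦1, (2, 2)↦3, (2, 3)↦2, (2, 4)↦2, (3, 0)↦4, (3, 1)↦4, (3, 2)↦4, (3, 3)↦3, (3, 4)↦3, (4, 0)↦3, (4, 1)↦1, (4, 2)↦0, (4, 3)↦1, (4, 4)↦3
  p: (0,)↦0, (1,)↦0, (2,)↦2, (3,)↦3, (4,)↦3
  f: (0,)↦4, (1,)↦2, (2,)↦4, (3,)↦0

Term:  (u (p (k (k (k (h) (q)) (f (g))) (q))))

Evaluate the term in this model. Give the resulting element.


  h = 3
  q = 2
  (k (h) (q)) = k(3, 2) = 4
  g = 3
  (f (g)) = f(3,) = 0
  (k (k (h) (q)) (f (g))) = k(4, 0) = 3
  q = 2
  (k (k (k (h) (q)) (f (g))) (q)) = k(3, 2) = 4
  (p (k (k (k (h) (q)) (f (g))) (q))) = p(4,) = 3
  (u (p (k (k (k (h) (q)) (f (g))) (q)))) = u(3,) = 0

value = 0


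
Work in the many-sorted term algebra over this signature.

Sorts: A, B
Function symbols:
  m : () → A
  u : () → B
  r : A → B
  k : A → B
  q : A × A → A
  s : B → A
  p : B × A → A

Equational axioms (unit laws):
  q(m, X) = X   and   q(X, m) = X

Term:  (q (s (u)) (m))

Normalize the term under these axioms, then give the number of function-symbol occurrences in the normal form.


1. (q (s (u)) (m))  →  (s (u))
normal form: (s (u))

size = 2


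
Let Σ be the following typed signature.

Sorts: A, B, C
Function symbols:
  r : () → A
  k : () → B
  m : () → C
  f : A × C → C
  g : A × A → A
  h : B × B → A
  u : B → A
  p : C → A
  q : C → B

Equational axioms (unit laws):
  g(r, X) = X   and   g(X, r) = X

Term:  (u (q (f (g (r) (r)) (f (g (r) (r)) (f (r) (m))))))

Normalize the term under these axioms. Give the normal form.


1. (u (q (f (g (r) (r)) (f (g (r) (r)) (f (r) (m))))))  →  (u (q (f (r) (f (g (r) (r)) (f (r) (m))))))
2. (u (q (f (r) (f (g (r) (r)) (f (r) (m))))))  →  (u (q (f (r) (f (r) (f (r) (m))))))

normal form = (u (q (f (r) (f (r) (f (r) (m))))))


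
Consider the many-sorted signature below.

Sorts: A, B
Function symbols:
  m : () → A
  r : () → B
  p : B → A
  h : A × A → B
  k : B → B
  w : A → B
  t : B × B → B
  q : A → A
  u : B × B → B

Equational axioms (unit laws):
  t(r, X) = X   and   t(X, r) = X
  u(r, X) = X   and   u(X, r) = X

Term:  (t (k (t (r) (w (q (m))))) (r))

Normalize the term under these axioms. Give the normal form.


normal form = (k (w (q (m))))

1. (t (k (t (r) (w (q (m))))) (r))  →  (k (t (r) (w (q (m)))))
2. (k (t (r) (w (q (m)))))  →  (k (w (q (m))))


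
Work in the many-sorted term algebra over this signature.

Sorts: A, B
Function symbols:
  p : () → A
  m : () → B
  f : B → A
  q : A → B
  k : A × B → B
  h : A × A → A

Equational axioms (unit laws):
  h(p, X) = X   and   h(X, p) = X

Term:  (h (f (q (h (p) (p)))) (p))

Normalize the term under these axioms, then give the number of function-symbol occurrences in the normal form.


size = 3

1. (h (f (q (h (p) (p)))) (p))  →  (f (q (h (p) (p))))
2. (f (q (h (p) (p))))  →  (f (q (p)))
normal form: (f (q (p)))


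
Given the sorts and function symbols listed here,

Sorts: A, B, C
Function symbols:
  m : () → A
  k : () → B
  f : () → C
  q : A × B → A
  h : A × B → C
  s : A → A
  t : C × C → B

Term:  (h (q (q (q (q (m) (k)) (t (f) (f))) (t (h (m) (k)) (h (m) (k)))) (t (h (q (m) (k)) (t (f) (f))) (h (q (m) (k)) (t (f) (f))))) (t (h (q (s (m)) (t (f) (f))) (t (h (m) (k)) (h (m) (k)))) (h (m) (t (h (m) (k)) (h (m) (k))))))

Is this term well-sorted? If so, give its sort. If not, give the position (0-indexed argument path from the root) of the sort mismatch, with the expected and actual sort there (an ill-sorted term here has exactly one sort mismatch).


well-sorted; sort = C

          (m) : A
          (k) : B
        (q (m) (k)) : A
          (f) : C
          (f) : C
        (t (f) (f)) : B
      (q (q (m) (k)) (t (f) (f))) : A
          (m) : A
          (k) : B
        (h (m) (k)) : C
          (m) : A
          (k) : B
        (h (m) (k)) : C
      (t (h (m) (k)) (h (m) (k))) : B
    (q (q (q (m) (k)) (t (f) (f))) (t (h (m) (k)) (h (m) (k)))) : A
          (m) : A
          (k) : B
        (q (m) (k)) : A
          (f) : C
          (f) : C
        (t (f) (f)) : B
      (h (q (m) (k)) (t (f) (f))) : C
          (m) : A
          (k) : B
        (q (m) (k)) : A
          (f) : C
          (f) : C
        (t (f) (f)) : B
      (h (q (m) (k)) (t (f) (f))) : C
    (t (h (q (m) (k)) (t (f) (f))) (h (q (m) (k)) (t (f) (f)))) : B
  (q (q (q (q (m) (k)) (t (f) (f))) (t (h (m) (k)) (h (m) (k)))) (t (h (q (m) (k)) (t (f) (f))) (h (q (m) (k)) (t (f) (f))))) : A
          (m) : A
        (s (m)) : A
          (f) : C
          (f) : C
        (t (f) (f)) : B
      (q (s (m)) (t (f) (f))) : A
          (m) : A
          (k) : B
        (h (m) (k)) : C
          (m) : A
          (k) : B
        (h (m) (k)) : C
      (t (h (m) (k)) (h (m) (k))) : B
    (h (q (s (m)) (t (f) (f))) (t (h (m) (k)) (h (m) (k)))) : C
      (m) : A
          (m) : A
          (k) : B
        (h (m) (k)) : C
          (m) : A
          (k) : B
        (h (m) (k)) : C
      (t (h (m) (k)) (h (m) (k))) : B
    (h (m) (t (h (m) (k)) (h (m) (k)))) : C
  (t (h (q (s (m)) (t (f) (f))) (t (h (m) (k)) (h (m) (k)))) (h (m) (t (h (m) (k)) (h (m) (k))))) : B
(h (q (q (q (q (m) (k)) (t (f) (f))) (t (h (m) (k)) (h (m) (k)))) (t (h (q (m) (k)) (t (f) (f))) (h (q (m) (k)) (t (f) (f))))) (t (h (q (s (m)) (t (f) (f))) (t (h (m) (k)) (h (m) (k)))) (h (m) (t (h (m) (k)) (h (m) (k)))))) : C


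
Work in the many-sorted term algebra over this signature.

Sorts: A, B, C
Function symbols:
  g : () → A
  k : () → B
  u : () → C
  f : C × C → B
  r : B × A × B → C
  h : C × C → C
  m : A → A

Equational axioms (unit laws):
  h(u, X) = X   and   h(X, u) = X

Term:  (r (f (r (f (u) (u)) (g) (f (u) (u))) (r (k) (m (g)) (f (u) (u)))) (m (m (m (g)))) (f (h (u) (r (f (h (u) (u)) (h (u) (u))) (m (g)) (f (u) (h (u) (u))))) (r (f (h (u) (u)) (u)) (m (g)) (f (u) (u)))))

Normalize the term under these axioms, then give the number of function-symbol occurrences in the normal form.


size = 40

1. (r (f (r (f (u) (u)) (g) (f (u) (u))) (r (k) (m (g)) (f (u) (u)))) (m (m (m (g)))) (f (h (u) (r (f (h (u) (u)) (h (u) (u))) (m (g)) (f (u) (h (u) (u))))) (r (f (h (u) (u)) (u)) (m (g)) (f (u) (u)))))  →  (r (f (r (f (u) (u)) (g) (f (u) (u))) (r (k) (m (g)) (f (u) (u)))) (m (m (m (g)))) (f (r (f (h (u) (u)) (h (u) (u))) (m (g)) (f (u) (h (u) (u)))) (r (f (h (u) (u)) (u)) (m (g)) (f (u) (u)))))
2. (r (f (r (f (u) (u)) (g) (f (u) (u))) (r (k) (m (g)) (f (u) (u)))) (m (m (m (g)))) (f (r (f (h (u) (u)) (h (u) (u))) (m (g)) (f (u) (h (u) (u)))) (r (f (h (u) (u)) (u)) (m (g)) (f (u) (u)))))  →  (r (f (r (f (u) (u)) (g) (f (u) (u))) (r (k) (m (g)) (f (u) (u)))) (m (m (m (g)))) (f (r (f (u) (h (u) (u))) (m (g)) (f (u) (h (u) (u)))) (r (f (h (u) (u)) (u)) (m (g)) (f (u) (u)))))
3. (r (f (r (f (u) (u)) (g) (f (u) (u))) (r (k) (m (g)) (f (u) (u)))) (m (m (m (g)))) (f (r (f (u) (h (u) (u))) (m (g)) (f (u) (h (u) (u)))) (r (f (h (u) (u)) (u)) (m (g)) (f (u) (u)))))  →  (r (f (r (f (u) (u)) (g) (f (u) (u))) (r (k) (m (g)) (f (u) (u)))) (m (m (m (g)))) (f (r (f (u) (u)) (m (g)) (f (u) (h (u) (u)))) (r (f (h (u) (u)) (u)) (m (g)) (f (u) (u)))))
4. (r (f (r (f (u) (u)) (g) (f (u) (u))) (r (k) (m (g)) (f (u) (u)))) (m (m (m (g)))) (f (r (f (u) (u)) (m (g)) (f (u) (h (u) (u)))) (r (f (h (u) (u)) (u)) (m (g)) (f (u) (u)))))  →  (r (f (r (f (u) (u)) (g) (f (u) (u))) (r (k) (m (g)) (f (u) (u)))) (m (m (m (g)))) (f (r (f (u) (u)) (m (g)) (f (u) (u))) (r (f (h (u) (u)) (u)) (m (g)) (f (u) (u)))))
5. (r (f (r (f (u) (u)) (g) (f (u) (u))) (r (k) (m (g)) (f (u) (u)))) (m (m (m (g)))) (f (r (f (u) (u)) (m (g)) (f (u) (u))) (r (f (h (u) (u)) (u)) (m (g)) (f (u) (u)))))  →  (r (f (r (f (u) (u)) (g) (f (u) (u))) (r (k) (m (g)) (f (u) (u)))) (m (m (m (g)))) (f (r (f (u) (u)) (m (g)) (f (u) (u))) (r (f (u) (u)) (m (g)) (f (u) (u)))))
normal form: (r (f (r (f (u) (u)) (g) (f (u) (u))) (r (k) (m (g)) (f (u) (u)))) (m (m (m (g)))) (f (r (f (u) (u)) (m (g)) (f (u) (u))) (r (f (u) (u)) (m (g)) (f (u) (u)))))


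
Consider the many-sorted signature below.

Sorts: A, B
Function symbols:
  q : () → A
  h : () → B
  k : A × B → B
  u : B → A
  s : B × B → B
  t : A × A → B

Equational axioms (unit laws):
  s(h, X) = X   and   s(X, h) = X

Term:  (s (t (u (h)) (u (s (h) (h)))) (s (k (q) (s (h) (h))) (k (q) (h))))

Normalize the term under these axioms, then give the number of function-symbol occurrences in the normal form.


size = 13

1. (s (t (u (h)) (u (s (h) (h)))) (s (k (q) (s (h) (h))) (k (q) (h))))  →  (s (t (u (h)) (u (h))) (s (k (q) (s (h) (h))) (k (q) (h))))
2. (s (t (u (h)) (u (h))) (s (k (q) (s (h) (h))) (k (q) (h))))  →  (s (t (u (h)) (u (h))) (s (k (q) (h)) (k (q) (h))))
normal form: (s (t (u (h)) (u (h))) (s (k (q) (h)) (k (q) (h))))


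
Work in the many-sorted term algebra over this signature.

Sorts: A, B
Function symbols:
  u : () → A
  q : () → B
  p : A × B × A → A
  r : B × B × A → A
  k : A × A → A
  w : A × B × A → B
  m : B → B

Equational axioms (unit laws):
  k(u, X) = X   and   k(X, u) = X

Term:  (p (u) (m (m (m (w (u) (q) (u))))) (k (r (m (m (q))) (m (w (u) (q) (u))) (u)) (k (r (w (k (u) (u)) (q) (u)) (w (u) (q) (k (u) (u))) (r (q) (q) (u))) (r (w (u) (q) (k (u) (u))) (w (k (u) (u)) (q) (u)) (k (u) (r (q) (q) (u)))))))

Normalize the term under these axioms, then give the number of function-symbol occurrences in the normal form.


1. (p (u) (m (m (m (w (u) (q) (u))))) (k (r (m (m (q))) (m (w (u) (q) (u))) (u)) (k (r (w (k (u) (u)) (q) (u)) (w (u) (q) (k (u) (u))) (r (q) (q) (u))) (r (w (u) (q) (k (u) (u))) (w (k (u) (u)) (q) (u)) (k (u) (r (q) (q) (u)))))))  →  (p (u) (m (m (m (w (u) (q) (u))))) (k (r (m (m (q))) (m (w (u) (q) (u))) (u)) (k (r (w (u) (q) (u)) (w (u) (q) (k (u) (u))) (r (q) (q) (u))) (r (w (u) (q) (k (u) (u))) (w (k (u) (u)) (q) (u)) (k (u) (r (q) (q) (u)))))))
2. (p (u) (m (m (m (w (u) (q) (u))))) (k (r (m (m (q))) (m (w (u) (q) (u))) (u)) (k (r (w (u) (q) (u)) (w (u) (q) (k (u) (u))) (r (q) (q) (u))) (r (w (u) (q) (k (u) (u))) (w (k (u) (u)) (q) (u)) (k (u) (r (q) (q) (u)))))))  →  (p (u) (m (m (m (w (u) (q) (u))))) (k (r (m (m (q))) (m (w (u) (q) (u))) (u)) (k (r (w (u) (q) (u)) (w (u) (q) (u)) (r (q) (q) (u))) (r (w (u) (q) (k (u) (u))) (w (k (u) (u)) (q) (u)) (k (u) (r (q) (q) (u)))))))
3. (p (u) (m (m (m (w (u) (q) (u))))) (k (r (m (m (q))) (m (w (u) (q) (u))) (u)) (k (r (w (u) (q) (u)) (w (u) (q) (u)) (r (q) (q) (u))) (r (w (u) (q) (k (u) (u))) (w (k (u) (u)) (q) (u)) (k (u) (r (q) (q) (u)))))))  →  (p (u) (m (m (m (w (u) (q) (u))))) (k (r (m (m (q))) (m (w (u) (q) (u))) (u)) (k (r (w (u) (q) (u)) (w (u) (q) (u)) (r (q) (q) (u))) (r (w (u) (q) (u)) (w (k (u) (u)) (q) (u)) (k (u) (r (q) (q) (u)))))))
4. (p (u) (m (m (m (w (u) (q) (u))))) (k (r (m (m (q))) (m (w (u) (q) (u))) (u)) (k (r (w (u) (q) (u)) (w (u) (q) (u)) (r (q) (q) (u))) (r (w (u) (q) (u)) (w (k (u) (u)) (q) (u)) (k (u) (r (q) (q) (u)))))))  →  (p (u) (m (m (m (w (u) (q) (u))))) (k (r (m (m (q))) (m (w (u) (q) (u))) (u)) (k (r (w (u) (q) (u)) (w (u) (q) (u)) (r (q) (q) (u))) (r (w (u) (q) (u)) (w (u) (q) (u)) (k (u) (r (q) (q) (u)))))))
5. (p (u) (m (m (m (w (u) (q) (u))))) (k (r (m (m (q))) (m (w (u) (q) (u))) (u)) (k (r (w (u) (q) (u)) (w (u) (q) (u)) (r (q) (q) (u))) (r (w (u) (q) (u)) (w (u) (q) (u)) (k (u) (r (q) (q) (u)))))))  →  (p (u) (m (m (m (w (u) (q) (u))))) (k (r (m (m (q))) (m (w (u) (q) (u))) (u)) (k (r (w (u) (q) (u)) (w (u) (q) (u)) (r (q) (q) (u))) (r (w (u) (q) (u)) (w (u) (q) (u)) (r (q) (q) (u))))))
normal form: (p (u) (m (m (m (w (u) (q) (u))))) (k (r (m (m (q))) (m (w (u) (q) (u))) (u)) (k (r (w (u) (q) (u)) (w (u) (q) (u)) (r (q) (q) (u))) (r (w (u) (q) (u)) (w (u) (q) (u)) (r (q) (q) (u))))))

size = 47


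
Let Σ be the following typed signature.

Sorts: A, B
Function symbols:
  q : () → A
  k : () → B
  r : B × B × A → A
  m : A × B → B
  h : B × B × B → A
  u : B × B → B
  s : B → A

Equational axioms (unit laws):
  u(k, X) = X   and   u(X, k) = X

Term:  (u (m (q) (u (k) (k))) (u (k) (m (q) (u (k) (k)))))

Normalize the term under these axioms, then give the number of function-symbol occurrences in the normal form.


size = 7

1. (u (m (q) (u (k) (k))) (u (k) (m (q) (u (k) (k)))))  →  (u (m (q) (k)) (u (k) (m (q) (u (k) (k)))))
2. (u (m (q) (k)) (u (k) (m (q) (u (k) (k)))))  →  (u (m (q) (k)) (m (q) (u (k) (k))))
3. (u (m (q) (k)) (m (q) (u (k) (k))))  →  (u (m (q) (k)) (m (q) (k)))
normal form: (u (m (q) (k)) (m (q) (k)))


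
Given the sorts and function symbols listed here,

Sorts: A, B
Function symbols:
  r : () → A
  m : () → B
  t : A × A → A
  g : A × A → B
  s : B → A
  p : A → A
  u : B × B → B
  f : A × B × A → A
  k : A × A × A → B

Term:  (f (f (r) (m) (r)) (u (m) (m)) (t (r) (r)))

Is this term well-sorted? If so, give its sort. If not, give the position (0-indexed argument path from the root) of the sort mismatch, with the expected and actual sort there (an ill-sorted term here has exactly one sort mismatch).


well-sorted; sort = A

    (r) : A
    (m) : B
    (r) : A
  (f (r) (m) (r)) : A
    (m) : B
    (m) : B
  (u (m) (m)) : B
    (r) : A
    (r) : A
  (t (r) (r)) : A
(f (f (r) (m) (r)) (u (m) (m)) (t (r) (r))) : A


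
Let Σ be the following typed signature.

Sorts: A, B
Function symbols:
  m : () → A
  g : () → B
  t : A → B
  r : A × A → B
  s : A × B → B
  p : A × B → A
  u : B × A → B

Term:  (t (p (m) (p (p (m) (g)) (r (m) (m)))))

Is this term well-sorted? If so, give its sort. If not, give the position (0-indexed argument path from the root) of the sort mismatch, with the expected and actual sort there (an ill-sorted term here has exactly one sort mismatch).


ill-sorted at position [0, 1]: expected B, got A

    (m) : A
        (m) : A
        (g) : B
      (p (m) (g)) : A
        (m) : A
        (m) : A
      (r (m) (m)) : B
    (p (p (m) (g)) (r (m) (m))) : A
  (p (m) (p (p (m) (g)) (r (m) (m)))) : ✗ arg 1 at [0, 1] has sort A, expected B


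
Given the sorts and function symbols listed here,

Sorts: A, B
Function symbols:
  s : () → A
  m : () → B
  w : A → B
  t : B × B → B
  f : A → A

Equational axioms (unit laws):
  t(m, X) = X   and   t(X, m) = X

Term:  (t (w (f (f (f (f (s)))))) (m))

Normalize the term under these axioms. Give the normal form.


normal form = (w (f (f (f (f (s))))))

1. (t (w (f (f (f (f (s)))))) (m))  →  (w (f (f (f (f (s))))))


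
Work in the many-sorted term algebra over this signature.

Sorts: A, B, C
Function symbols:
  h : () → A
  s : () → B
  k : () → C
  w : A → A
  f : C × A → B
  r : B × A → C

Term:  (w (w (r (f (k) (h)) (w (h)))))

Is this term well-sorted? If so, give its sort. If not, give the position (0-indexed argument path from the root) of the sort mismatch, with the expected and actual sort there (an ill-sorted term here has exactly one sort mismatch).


ill-sorted at position [0, 0]: expected A, got C

        (k) : C
        (h) : A
      (f (k) (h)) : B
        (h) : A
      (w (h)) : A
    (r (f (k) (h)) (w (h))) : C
  (w (r (f (k) (h)) (w (h)))) : ✗ arg 0 at [0, 0] has sort C, expected A


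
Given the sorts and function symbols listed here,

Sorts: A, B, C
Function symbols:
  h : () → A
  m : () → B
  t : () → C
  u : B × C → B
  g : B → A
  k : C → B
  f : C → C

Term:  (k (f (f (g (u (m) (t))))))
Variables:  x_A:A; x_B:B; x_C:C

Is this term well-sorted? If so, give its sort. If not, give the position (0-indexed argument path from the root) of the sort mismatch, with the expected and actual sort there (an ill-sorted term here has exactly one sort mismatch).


          (m) : B
          (t) : C
        (u (m) (t)) : B
      (g (u (m) (t))) : A
    (f (g (u (m) (t)))) : ✗ arg 0 at [0, 0, 0] has sort A, expected C

ill-sorted at position [0, 0, 0]: expected C, got A


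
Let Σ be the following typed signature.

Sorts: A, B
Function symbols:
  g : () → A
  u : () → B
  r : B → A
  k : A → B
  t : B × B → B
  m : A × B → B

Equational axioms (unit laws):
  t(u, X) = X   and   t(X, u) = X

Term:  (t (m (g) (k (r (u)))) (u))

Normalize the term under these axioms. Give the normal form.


normal form = (m (g) (k (r (u))))

1. (t (m (g) (k (r (u)))) (u))  →  (m (g) (k (r (u))))


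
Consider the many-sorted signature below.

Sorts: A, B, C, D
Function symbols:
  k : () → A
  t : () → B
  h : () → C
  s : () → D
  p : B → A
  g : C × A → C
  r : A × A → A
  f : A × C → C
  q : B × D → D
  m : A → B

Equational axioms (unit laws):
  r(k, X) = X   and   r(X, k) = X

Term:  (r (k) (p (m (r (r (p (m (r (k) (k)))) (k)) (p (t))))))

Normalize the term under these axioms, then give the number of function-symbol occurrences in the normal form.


size = 8

1. (r (k) (p (m (r (r (p (m (r (k) (k)))) (k)) (p (t))))))  →  (p (m (r (r (p (m (r (k) (k)))) (k)) (p (t)))))
2. (p (m (r (r (p (m (r (k) (k)))) (k)) (p (t)))))  →  (p (m (r (p (m (r (k) (k)))) (p (t)))))
3. (p (m (r (p (m (r (k) (k)))) (p (t)))))  →  (p (m (r (p (m (k))) (p (t)))))
normal form: (p (m (r (p (m (k))) (p (t)))))


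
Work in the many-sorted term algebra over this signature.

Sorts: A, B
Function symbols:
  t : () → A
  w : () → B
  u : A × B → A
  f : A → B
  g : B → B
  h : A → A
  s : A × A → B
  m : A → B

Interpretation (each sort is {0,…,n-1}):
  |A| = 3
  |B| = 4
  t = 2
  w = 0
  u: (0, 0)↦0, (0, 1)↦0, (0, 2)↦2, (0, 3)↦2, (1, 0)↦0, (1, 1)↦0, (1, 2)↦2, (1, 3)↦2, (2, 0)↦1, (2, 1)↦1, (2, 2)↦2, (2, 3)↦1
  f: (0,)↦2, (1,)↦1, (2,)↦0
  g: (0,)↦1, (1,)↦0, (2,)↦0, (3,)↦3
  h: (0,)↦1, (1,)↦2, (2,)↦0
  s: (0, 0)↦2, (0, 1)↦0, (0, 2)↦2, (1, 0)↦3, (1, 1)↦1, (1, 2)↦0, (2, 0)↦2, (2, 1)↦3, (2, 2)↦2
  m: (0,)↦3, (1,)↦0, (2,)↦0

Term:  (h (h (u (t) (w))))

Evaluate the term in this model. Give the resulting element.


value = 0

  t = 2
  w = 0
  (u (t) (w)) = u(2, 0) = 1
  (h (u (t) (w))) = h(1,) = 2
  (h (h (u (t) (w)))) = h(2,) = 0


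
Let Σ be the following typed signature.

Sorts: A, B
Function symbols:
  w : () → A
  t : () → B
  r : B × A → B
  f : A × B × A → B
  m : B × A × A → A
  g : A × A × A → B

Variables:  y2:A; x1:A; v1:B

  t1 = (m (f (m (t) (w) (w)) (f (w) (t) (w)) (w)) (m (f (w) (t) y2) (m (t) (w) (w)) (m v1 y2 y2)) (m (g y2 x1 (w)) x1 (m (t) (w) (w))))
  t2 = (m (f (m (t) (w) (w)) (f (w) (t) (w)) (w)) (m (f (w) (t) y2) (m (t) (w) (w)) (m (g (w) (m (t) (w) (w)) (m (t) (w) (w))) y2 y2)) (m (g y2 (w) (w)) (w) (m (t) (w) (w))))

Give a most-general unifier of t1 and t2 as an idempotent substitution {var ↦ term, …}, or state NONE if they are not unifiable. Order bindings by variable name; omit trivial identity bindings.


{v1 ↦ (g (w) (m (t) (w) (w)) (m (t) (w) (w))), x1 ↦ (w)}


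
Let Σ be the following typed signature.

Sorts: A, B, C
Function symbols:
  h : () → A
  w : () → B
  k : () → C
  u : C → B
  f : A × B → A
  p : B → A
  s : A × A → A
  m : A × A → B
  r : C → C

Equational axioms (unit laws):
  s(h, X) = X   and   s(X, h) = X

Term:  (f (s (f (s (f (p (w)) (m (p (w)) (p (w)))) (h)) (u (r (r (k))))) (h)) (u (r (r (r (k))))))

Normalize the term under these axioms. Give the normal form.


1. (f (s (f (s (f (p (w)) (m (p (w)) (p (w)))) (h)) (u (r (r (k))))) (h)) (u (r (r (r (k))))))  →  (f (f (s (f (p (w)) (m (p (w)) (p (w)))) (h)) (u (r (r (k))))) (u (r (r (r (k))))))
2. (f (f (s (f (p (w)) (m (p (w)) (p (w)))) (h)) (u (r (r (k))))) (u (r (r (r (k))))))  →  (f (f (f (p (w)) (m (p (w)) (p (w)))) (u (r (r (k))))) (u (r (r (r (k))))))

normal form = (f (f (f (p (w)) (m (p (w)) (p (w)))) (u (r (r (k))))) (u (r (r (r (k))))))


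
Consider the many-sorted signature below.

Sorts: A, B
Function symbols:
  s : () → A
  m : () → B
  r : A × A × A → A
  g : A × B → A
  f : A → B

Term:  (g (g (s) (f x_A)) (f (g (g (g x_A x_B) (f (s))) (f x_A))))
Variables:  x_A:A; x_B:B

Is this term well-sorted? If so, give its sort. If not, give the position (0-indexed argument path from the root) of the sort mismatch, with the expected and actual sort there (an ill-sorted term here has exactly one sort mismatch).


well-sorted; sort = A

    (s) : A
      x_A : A
    (f x_A) : B
  (g (s) (f x_A)) : A
          x_A : A
          x_B : B
        (g x_A x_B) : A
          (s) : A
        (f (s)) : B
      (g (g x_A x_B) (f (s))) : A
        x_A : A
      (f x_A) : B
    (g (g (g x_A x_B) (f (s))) (f x_A)) : A
  (f (g (g (g x_A x_B) (f (s))) (f x_A))) : B
(g (g (s) (f x_A)) (f (g (g (g x_A x_B) (f (s))) (f x_A)))) : A


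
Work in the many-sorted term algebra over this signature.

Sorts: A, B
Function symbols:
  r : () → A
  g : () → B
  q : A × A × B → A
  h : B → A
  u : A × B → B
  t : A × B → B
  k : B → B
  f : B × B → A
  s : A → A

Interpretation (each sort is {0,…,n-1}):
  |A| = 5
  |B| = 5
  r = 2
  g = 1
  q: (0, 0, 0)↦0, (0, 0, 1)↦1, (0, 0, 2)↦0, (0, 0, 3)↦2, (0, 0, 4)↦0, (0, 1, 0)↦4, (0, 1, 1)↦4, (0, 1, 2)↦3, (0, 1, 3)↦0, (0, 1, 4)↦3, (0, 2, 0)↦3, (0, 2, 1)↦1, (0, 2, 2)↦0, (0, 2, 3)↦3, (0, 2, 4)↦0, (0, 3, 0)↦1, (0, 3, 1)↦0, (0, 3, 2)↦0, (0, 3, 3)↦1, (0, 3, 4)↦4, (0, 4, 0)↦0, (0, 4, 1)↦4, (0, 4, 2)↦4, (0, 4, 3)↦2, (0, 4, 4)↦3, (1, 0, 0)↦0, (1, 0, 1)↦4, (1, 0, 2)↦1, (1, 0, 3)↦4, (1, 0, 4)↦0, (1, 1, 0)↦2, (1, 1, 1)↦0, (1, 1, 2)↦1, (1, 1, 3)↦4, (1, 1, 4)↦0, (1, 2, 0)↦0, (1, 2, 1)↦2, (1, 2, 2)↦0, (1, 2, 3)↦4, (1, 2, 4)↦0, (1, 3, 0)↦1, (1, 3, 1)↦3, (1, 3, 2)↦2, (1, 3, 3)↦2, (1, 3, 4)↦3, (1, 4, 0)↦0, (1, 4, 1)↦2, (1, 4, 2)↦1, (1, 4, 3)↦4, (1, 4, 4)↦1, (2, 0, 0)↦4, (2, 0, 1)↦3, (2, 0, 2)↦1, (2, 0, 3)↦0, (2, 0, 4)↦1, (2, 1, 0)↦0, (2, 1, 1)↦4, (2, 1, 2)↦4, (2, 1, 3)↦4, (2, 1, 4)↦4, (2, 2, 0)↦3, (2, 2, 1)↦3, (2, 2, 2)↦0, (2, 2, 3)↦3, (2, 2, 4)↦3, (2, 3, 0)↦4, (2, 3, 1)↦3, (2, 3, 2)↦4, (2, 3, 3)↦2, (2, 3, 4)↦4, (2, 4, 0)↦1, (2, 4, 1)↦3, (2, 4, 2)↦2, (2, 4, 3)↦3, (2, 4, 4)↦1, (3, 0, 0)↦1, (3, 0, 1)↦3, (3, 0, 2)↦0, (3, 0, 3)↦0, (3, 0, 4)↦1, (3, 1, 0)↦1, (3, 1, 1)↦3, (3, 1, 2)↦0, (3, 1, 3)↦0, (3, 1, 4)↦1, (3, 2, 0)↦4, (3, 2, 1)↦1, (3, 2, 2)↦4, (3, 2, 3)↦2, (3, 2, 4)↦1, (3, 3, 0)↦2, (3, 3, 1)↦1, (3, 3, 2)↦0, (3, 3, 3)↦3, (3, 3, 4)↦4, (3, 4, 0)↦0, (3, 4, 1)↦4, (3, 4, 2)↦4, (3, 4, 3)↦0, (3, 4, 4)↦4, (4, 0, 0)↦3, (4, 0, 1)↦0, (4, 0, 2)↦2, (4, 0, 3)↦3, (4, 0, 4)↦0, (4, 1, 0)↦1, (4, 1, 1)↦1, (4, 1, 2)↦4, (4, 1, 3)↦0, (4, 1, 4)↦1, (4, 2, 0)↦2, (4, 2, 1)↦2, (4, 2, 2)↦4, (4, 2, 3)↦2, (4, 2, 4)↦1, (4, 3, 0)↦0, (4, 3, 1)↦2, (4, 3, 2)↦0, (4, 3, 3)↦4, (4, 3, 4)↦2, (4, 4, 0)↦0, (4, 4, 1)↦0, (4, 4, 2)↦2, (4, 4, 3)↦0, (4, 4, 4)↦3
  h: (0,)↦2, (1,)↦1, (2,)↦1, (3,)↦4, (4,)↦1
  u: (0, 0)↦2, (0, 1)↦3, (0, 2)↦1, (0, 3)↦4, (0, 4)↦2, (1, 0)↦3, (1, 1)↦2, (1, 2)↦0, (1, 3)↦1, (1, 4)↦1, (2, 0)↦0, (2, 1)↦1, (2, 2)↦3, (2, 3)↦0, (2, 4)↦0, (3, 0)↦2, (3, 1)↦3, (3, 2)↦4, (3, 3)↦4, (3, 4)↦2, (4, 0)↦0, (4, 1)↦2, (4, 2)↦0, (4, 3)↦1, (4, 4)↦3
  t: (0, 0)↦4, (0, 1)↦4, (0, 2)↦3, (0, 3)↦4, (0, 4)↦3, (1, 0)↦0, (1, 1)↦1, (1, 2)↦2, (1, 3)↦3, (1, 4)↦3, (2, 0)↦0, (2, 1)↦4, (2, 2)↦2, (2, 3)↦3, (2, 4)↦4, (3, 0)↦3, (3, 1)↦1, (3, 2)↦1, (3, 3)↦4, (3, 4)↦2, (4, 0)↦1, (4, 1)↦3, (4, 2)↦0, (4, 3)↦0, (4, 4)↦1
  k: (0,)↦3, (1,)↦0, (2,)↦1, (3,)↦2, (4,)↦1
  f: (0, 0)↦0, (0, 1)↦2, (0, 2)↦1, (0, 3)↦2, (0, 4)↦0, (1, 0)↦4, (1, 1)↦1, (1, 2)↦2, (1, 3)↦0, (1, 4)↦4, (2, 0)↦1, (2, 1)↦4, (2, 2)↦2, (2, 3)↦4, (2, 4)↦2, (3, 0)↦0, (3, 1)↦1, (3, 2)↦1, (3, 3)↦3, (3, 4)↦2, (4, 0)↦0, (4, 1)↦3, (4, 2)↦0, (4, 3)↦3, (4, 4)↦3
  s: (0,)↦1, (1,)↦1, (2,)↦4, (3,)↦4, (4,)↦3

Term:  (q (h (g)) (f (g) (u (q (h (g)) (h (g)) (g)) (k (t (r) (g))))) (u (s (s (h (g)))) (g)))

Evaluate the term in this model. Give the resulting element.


value = 1

  g = 1
  (h (g)) = h(1,) = 1
  g = 1
  g = 1
  (h (g)) = h(1,) = 1
  g = 1
  (h (g)) = h(1,) = 1
  g = 1
  (q (h (g)) (h (g)) (g)) = q(1, 1, 1) = 0
  r = 2
  g = 1
  (t (r) (g)) = t(2, 1) = 4
  (k (t (r) (g))) = k(4,) = 1
  (u (q (h (g)) (h (g)) (g)) (k (t (r) (g)))) = u(0, 1) = 3
  (f (g) (u (q (h (g)) (h (g)) (g)) (k (t (r) (g))))) = f(1, 3) = 0
  g = 1
  (h (g)) = h(1,) = 1
  (s (h (g))) = s(1,) = 1
  (s (s (h (g)))) = s(1,) = 1
  g = 1
  (u (s (s (h (g)))) (g)) = u(1, 1) = 2
  (q (h (g)) (f (g) (u (q (h (g)) (h (g)) (g)) (k (t (r) (g))))) (u (s (s (h (g)))) (g))) = q(1, 0, 2) = 1


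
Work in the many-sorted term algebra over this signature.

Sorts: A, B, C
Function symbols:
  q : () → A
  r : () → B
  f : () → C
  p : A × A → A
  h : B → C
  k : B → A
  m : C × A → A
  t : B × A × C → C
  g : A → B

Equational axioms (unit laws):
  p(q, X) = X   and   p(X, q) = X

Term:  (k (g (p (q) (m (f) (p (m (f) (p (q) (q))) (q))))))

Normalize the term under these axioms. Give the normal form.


normal form = (k (g (m (f) (m (f) (q)))))

1. (k (g (p (q) (m (f) (p (m (f) (p (q) (q))) (q))))))  →  (k (g (m (f) (p (m (f) (p (q) (q))) (q)))))
2. (k (g (m (f) (p (m (f) (p (q) (q))) (q)))))  →  (k (g (m (f) (m (f) (p (q) (q))))))
3. (k (g (m (f) (m (f) (p (q) (q))))))  →  (k (g (m (f) (m (f) (q)))))


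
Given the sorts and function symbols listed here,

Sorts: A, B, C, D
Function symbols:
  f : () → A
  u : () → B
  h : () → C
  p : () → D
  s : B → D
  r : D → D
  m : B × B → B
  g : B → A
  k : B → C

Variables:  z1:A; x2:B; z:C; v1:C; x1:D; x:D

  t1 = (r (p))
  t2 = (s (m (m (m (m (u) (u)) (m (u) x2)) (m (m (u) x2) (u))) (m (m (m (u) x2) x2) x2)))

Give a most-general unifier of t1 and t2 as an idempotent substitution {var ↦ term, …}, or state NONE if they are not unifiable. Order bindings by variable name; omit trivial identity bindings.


NONE (not unifiable)

head clash or occurs-check failure — not unifiable


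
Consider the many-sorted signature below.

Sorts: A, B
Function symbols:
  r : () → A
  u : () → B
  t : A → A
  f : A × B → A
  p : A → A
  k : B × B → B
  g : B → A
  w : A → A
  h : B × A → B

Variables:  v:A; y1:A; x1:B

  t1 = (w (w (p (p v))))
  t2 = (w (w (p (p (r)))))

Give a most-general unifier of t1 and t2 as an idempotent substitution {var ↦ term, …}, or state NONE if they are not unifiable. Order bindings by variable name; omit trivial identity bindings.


{v ↦ (r)}


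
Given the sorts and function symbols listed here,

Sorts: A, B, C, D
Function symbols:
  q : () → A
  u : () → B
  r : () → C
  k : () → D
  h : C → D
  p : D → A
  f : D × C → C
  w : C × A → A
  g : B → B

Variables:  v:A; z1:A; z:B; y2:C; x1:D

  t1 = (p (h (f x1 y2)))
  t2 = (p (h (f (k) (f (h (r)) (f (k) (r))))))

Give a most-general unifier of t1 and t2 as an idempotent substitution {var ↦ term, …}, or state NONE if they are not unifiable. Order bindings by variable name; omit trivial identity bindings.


{x1 ↦ (k), y2 ↦ (f (h (r)) (f (k) (r)))}
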